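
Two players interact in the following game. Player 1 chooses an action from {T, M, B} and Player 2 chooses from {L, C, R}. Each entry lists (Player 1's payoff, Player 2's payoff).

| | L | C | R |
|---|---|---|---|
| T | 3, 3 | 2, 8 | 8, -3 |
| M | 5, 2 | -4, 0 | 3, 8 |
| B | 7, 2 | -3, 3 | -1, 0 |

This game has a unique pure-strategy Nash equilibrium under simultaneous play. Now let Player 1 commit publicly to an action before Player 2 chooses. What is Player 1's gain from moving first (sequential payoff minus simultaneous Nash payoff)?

1

Solve by backward induction (Player 1 leads).
- T: BR = C, leader payoff 2.
- M: BR = R, leader payoff 3.
- B: BR = C, leader payoff -3.
Maximizing over 2, 3, -3, Player 1 chooses M. Subgame-perfect outcome: (M, R) with payoffs (3, 8).
Now find the simultaneous Nash equilibrium.
Player 1's best replies: L→B; C→T; R→T.
Player 2's best replies: T→C; M→R; B→C.
The unique mutual best reply is (T, C), giving (2, 8).
Player 1's commitment gain: 3 − 2 = 1.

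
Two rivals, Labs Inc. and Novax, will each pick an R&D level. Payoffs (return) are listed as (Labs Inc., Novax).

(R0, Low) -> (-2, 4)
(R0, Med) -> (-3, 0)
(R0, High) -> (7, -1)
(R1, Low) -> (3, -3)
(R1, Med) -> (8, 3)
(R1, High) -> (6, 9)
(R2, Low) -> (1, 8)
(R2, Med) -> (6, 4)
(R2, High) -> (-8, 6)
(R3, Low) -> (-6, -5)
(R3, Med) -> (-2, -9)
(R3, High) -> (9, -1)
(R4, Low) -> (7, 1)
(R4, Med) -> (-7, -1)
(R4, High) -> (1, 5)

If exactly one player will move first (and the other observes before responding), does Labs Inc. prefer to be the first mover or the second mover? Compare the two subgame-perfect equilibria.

If Labs Inc. leads: Novax's best replies are R0→Low, R1→High, R2→Low, R3→High, R4→High; Labs Inc.'s induced payoffs -2, 6, 1, 9, 1; outcome (R3, High), payoffs (9, -1).
If Novax leads: Labs Inc.'s best replies are Low→R4, Med→R1, High→R3; Novax's induced payoffs 1, 3, -1; outcome (R1, Med), payoffs (8, 3).
Labs Inc. gets 9 moving first and 8 moving second, so Labs Inc. prefers to move first.

first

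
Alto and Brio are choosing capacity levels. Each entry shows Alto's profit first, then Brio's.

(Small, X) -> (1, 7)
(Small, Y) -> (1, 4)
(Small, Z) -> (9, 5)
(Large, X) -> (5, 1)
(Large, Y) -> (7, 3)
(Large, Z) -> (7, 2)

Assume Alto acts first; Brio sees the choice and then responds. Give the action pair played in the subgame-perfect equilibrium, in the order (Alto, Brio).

(Large, Y)

Brio best-responds to each possible Alto move:
- Small: Brio compares 7, 4, 5 and picks X; Alto would get 1.
- Large: Brio compares 1, 3, 2 and picks Y; Alto would get 7.
Among 1, 7, the best is 7 at Large. Subgame-perfect outcome: (Large, Y) with payoffs (7, 3).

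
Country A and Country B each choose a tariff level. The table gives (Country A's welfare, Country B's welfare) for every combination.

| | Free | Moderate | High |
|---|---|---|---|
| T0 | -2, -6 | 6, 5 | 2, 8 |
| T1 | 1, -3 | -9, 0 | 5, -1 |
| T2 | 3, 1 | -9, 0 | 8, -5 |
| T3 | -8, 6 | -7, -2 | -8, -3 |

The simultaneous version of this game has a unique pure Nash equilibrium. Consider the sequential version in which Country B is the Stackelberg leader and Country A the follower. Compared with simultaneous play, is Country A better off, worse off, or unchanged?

better off

Country A best-responds to each possible Country B move:
- Free → Country A plays T2 (best of -2, 1, 3, -8); Country B gets 1.
- Moderate → Country A plays T0 (best of 6, -9, -9, -7); Country B gets 5.
- High → Country A plays T2 (best of 2, 5, 8, -8); Country B gets -5.
Country B's induced payoffs are 1, 5, -5, so Country B commits to Moderate. Subgame-perfect outcome: (T0, Moderate) with payoffs (6, 5).
For the simultaneous game, intersect best replies.
Country A's best replies: Free→T2; Moderate→T0; High→T2.
Country B's best replies: T0→High; T1→Moderate; T2→Free; T3→Free.
The unique mutual best reply is (T2, Free), giving (3, 1).
Country A earns 6 sequentially versus 3 at the Nash outcome: better off.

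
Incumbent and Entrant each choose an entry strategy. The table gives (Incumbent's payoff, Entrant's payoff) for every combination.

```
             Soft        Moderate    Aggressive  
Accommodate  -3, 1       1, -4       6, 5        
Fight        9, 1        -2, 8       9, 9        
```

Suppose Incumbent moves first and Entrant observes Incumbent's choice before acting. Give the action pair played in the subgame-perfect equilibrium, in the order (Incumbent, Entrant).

(Fight, Aggressive)

Entrant best-responds to each possible Incumbent move:
- Accommodate → Entrant plays Aggressive (best of 1, -4, 5); Incumbent gets 6.
- Fight → Entrant plays Aggressive (best of 1, 8, 9); Incumbent gets 9.
Among 6, 9, the best is 9 at Fight. Subgame-perfect outcome: (Fight, Aggressive) with payoffs (9, 9).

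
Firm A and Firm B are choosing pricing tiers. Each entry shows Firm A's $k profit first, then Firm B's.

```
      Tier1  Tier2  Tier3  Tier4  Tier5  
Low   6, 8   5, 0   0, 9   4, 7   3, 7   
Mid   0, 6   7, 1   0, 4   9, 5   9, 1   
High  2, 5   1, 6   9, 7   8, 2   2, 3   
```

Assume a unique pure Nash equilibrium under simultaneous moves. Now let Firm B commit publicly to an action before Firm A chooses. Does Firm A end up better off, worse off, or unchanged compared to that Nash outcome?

worse off

Firm A best-responds to each possible Firm B move:
- Tier1: BR = Low, leader payoff 8.
- Tier2: BR = Mid, leader payoff 1.
- Tier3: BR = High, leader payoff 7.
- Tier4: BR = Mid, leader payoff 5.
- Tier5: BR = Mid, leader payoff 1.
Among 8, 1, 7, 5, 1, the best is 8 at Tier1. Subgame-perfect outcome: (Low, Tier1) with payoffs (6, 8).
Under simultaneous play:
Firm A's best replies: Tier1→Low; Tier2→Mid; Tier3→High; Tier4→Mid; Tier5→Mid.
Firm B's best replies: Low→Tier3; Mid→Tier1; High→Tier3.
The unique mutual best reply is (High, Tier3), giving (9, 7).
Firm A earns 6 sequentially versus 9 at the Nash outcome: worse off.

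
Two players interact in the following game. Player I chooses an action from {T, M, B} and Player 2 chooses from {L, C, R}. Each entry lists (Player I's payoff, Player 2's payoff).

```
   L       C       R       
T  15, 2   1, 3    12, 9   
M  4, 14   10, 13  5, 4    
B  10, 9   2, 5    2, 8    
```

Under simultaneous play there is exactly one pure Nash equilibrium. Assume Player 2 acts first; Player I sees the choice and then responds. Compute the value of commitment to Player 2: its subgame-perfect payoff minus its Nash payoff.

Backward induction with Player 2 moving first.
- L → Player I plays T (best of 15, 4, 10); Player 2 gets 2.
- C → Player I plays M (best of 1, 10, 2); Player 2 gets 13.
- R → Player I plays T (best of 12, 5, 2); Player 2 gets 9.
Among 2, 13, 9, the best is 13 at C. Subgame-perfect outcome: (M, C) with payoffs (10, 13).
For the simultaneous game, intersect best replies.
Player I's best replies: L→T; C→M; R→T.
Player 2's best replies: T→R; M→L; B→L.
Only (T, R) has each player best-responding; Nash payoffs (12, 9).
Player 2's commitment gain: 13 − 9 = 4.

4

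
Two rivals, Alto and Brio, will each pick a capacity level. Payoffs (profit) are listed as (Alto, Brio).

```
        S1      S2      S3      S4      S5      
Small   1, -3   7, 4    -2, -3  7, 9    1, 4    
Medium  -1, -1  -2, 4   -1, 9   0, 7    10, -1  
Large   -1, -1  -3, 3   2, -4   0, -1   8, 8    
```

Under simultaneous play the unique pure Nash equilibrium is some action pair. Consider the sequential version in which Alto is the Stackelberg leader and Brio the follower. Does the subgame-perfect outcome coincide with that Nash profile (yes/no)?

Backward induction with Alto moving first.
- Small: Brio compares -3, 4, -3, 9, 4 and picks S4; Alto would get 7.
- Medium: Brio compares -1, 4, 9, 7, -1 and picks S3; Alto would get -1.
- Large: Brio compares -1, 3, -4, -1, 8 and picks S5; Alto would get 8.
Maximizing over 7, -1, 8, Alto chooses Large. Subgame-perfect outcome: (Large, S5) with payoffs (8, 8).
For the simultaneous game, intersect best replies.
Alto's best replies: S1→Small; S2→Small; S3→Large; S4→Small; S5→Medium.
Brio's best replies: Small→S4; Medium→S3; Large→S5.
Only (Small, S4) has each player best-responding; Nash payoffs (7, 9).
Sequential outcome (Large, S5) differs from the Nash profile (Small, S4).

no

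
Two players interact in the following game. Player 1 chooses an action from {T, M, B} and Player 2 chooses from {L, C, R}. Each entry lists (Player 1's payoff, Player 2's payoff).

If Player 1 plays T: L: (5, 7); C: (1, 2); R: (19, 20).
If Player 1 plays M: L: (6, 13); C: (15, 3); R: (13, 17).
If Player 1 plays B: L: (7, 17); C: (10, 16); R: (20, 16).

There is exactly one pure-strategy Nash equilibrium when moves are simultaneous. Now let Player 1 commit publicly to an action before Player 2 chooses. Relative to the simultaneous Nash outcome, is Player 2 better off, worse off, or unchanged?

Solve by backward induction (Player 1 leads).
- T → Player 2 plays R (best of 7, 2, 20); Player 1 gets 19.
- M → Player 2 plays R (best of 13, 3, 17); Player 1 gets 13.
- B → Player 2 plays L (best of 17, 16, 16); Player 1 gets 7.
Player 1's induced payoffs are 19, 13, 7, so Player 1 commits to T. Subgame-perfect outcome: (T, R) with payoffs (19, 20).
Under simultaneous play:
Player 1's best replies: L→B; C→M; R→B.
Player 2's best replies: T→R; M→R; B→L.
The unique mutual best reply is (B, L), giving (7, 17).
Player 2 earns 20 sequentially versus 17 at the Nash outcome: better off.

better off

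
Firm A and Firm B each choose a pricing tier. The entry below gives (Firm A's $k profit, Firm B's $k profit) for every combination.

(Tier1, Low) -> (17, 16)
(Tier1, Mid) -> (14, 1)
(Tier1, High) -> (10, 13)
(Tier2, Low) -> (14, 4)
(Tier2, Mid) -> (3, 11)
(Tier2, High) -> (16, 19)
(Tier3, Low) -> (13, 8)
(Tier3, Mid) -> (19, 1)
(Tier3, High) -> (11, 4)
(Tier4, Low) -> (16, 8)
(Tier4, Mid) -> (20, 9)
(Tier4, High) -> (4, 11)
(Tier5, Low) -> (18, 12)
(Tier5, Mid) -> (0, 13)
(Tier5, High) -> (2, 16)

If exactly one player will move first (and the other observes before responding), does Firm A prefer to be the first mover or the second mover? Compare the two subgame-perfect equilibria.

If Firm A leads: Firm B's best replies are Tier1→Low, Tier2→High, Tier3→Low, Tier4→High, Tier5→High; Firm A's induced payoffs 17, 16, 13, 4, 2; outcome (Tier1, Low), payoffs (17, 16).
If Firm B leads: Firm A's best replies are Low→Tier5, Mid→Tier4, High→Tier2; Firm B's induced payoffs 12, 9, 19; outcome (Tier2, High), payoffs (16, 19).
Firm A gets 17 moving first and 16 moving second, so Firm A prefers to move first.

first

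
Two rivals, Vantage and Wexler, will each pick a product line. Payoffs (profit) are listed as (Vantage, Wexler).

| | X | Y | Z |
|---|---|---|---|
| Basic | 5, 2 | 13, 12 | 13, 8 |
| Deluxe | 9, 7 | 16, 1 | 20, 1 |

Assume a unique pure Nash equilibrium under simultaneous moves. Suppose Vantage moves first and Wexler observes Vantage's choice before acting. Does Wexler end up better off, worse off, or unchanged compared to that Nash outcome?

better off

Backward induction with Vantage moving first.
- Basic: Wexler compares 2, 12, 8 and picks Y; Vantage would get 13.
- Deluxe: Wexler compares 7, 1, 1 and picks X; Vantage would get 9.
Vantage's induced payoffs are 13, 9, so Vantage commits to Basic. Subgame-perfect outcome: (Basic, Y) with payoffs (13, 12).
For the simultaneous game, intersect best replies.
Vantage's best replies: X→Deluxe; Y→Deluxe; Z→Deluxe.
Wexler's best replies: Basic→Y; Deluxe→X.
The unique mutual best reply is (Deluxe, X), giving (9, 7).
Wexler earns 12 sequentially versus 7 at the Nash outcome: better off.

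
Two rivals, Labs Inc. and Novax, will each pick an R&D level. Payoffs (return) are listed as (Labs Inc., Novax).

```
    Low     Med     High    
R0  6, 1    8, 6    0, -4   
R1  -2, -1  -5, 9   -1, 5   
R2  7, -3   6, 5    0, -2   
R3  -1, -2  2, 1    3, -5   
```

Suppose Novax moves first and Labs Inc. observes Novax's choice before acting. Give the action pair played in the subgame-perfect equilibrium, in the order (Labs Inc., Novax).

(R0, Med)

Solve by backward induction (Novax leads).
- Low → Labs Inc. plays R2 (best of 6, -2, 7, -1); Novax gets -3.
- Med → Labs Inc. plays R0 (best of 8, -5, 6, 2); Novax gets 6.
- High → Labs Inc. plays R3 (best of 0, -1, 0, 3); Novax gets -5.
Maximizing over -3, 6, -5, Novax chooses Med. Subgame-perfect outcome: (R0, Med) with payoffs (8, 6).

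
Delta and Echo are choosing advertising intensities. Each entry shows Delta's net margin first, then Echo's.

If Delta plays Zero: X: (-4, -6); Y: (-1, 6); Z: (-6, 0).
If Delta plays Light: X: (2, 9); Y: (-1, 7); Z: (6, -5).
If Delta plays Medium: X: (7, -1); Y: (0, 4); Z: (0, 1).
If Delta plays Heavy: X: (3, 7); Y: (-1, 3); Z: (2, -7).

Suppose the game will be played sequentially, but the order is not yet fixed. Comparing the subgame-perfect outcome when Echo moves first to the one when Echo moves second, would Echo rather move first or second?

second

If Delta leads: Echo's best replies are Zero→Y, Light→X, Medium→Y, Heavy→X; Delta's induced payoffs -1, 2, 0, 3; outcome (Heavy, X), payoffs (3, 7).
If Echo leads: Delta's best replies are X→Medium, Y→Medium, Z→Light; Echo's induced payoffs -1, 4, -5; outcome (Medium, Y), payoffs (0, 4).
Echo gets 4 moving first and 7 moving second, so Echo prefers to move second.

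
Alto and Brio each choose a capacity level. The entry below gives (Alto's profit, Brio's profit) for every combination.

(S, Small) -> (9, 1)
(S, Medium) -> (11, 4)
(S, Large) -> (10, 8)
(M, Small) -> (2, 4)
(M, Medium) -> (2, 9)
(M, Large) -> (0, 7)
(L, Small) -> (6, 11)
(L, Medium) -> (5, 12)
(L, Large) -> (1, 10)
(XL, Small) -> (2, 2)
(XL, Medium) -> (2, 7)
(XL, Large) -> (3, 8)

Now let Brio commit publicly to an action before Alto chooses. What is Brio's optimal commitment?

Large

Work backward from Alto's decision.
- Small: BR = S, leader payoff 1.
- Medium: BR = S, leader payoff 4.
- Large: BR = S, leader payoff 8.
Maximizing over 1, 4, 8, Brio chooses Large. Subgame-perfect outcome: (S, Large) with payoffs (10, 8).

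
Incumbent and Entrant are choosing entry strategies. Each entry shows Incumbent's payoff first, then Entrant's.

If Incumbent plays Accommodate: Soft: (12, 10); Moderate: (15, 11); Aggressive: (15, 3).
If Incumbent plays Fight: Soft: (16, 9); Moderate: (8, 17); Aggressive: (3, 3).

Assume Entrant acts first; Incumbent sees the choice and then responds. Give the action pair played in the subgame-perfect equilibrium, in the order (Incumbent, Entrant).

Work backward from Incumbent's decision.
- Soft: BR = Fight, leader payoff 9.
- Moderate: BR = Accommodate, leader payoff 11.
- Aggressive: BR = Accommodate, leader payoff 3.
Maximizing over 9, 11, 3, Entrant chooses Moderate. Subgame-perfect outcome: (Accommodate, Moderate) with payoffs (15, 11).

(Accommodate, Moderate)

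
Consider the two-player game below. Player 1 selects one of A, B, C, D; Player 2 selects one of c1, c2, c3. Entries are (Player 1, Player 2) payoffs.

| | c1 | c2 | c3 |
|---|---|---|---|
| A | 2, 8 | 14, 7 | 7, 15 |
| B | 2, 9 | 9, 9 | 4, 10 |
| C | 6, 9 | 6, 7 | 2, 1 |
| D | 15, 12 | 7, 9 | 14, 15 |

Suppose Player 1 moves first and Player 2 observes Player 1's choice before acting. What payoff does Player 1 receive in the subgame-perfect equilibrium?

14

Solve by backward induction (Player 1 leads).
- A: Player 2 compares 8, 7, 15 and picks c3; Player 1 would get 7.
- B: Player 2 compares 9, 9, 10 and picks c3; Player 1 would get 4.
- C: Player 2 compares 9, 7, 1 and picks c1; Player 1 would get 6.
- D: Player 2 compares 12, 9, 15 and picks c3; Player 1 would get 14.
Maximizing over 7, 4, 6, 14, Player 1 chooses D. Subgame-perfect outcome: (D, c3) with payoffs (14, 15).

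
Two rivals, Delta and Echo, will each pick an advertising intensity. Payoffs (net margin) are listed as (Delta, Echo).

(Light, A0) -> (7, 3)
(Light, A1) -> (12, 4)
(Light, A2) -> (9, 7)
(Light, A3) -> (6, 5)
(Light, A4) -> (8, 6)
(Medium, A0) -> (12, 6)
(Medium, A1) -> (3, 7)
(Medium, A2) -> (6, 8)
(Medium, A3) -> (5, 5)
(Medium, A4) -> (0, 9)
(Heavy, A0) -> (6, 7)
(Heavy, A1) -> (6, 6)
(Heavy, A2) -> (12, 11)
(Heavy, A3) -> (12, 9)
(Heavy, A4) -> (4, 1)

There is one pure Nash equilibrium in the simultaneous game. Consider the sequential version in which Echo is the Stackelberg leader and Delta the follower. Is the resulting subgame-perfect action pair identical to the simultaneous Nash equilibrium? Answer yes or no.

Delta best-responds to each possible Echo move:
- A0: Delta compares 7, 12, 6 and picks Medium; Echo would get 6.
- A1: Delta compares 12, 3, 6 and picks Light; Echo would get 4.
- A2: Delta compares 9, 6, 12 and picks Heavy; Echo would get 11.
- A3: Delta compares 6, 5, 12 and picks Heavy; Echo would get 9.
- A4: Delta compares 8, 0, 4 and picks Light; Echo would get 6.
Maximizing over 6, 4, 11, 9, 6, Echo chooses A2. Subgame-perfect outcome: (Heavy, A2) with payoffs (12, 11).
For the simultaneous game, intersect best replies.
Delta's best replies: A0→Medium; A1→Light; A2→Heavy; A3→Heavy; A4→Light.
Echo's best replies: Light→A2; Medium→A4; Heavy→A2.
The unique mutual best reply is (Heavy, A2), giving (12, 11).
Sequential outcome (Heavy, A2) coincides with the Nash profile (Heavy, A2).

yes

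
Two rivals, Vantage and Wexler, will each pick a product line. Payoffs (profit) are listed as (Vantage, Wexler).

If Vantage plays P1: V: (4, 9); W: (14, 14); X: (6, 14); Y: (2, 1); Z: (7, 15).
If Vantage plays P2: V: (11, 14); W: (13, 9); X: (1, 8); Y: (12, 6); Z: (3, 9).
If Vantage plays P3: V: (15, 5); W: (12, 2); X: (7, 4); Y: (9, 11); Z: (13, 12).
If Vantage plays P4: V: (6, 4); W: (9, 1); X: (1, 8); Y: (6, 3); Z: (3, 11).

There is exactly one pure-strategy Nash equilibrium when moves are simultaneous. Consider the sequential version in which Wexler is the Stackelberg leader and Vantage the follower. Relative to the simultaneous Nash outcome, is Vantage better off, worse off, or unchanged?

better off

Work backward from Vantage's decision.
- V → Vantage plays P3 (best of 4, 11, 15, 6); Wexler gets 5.
- W → Vantage plays P1 (best of 14, 13, 12, 9); Wexler gets 14.
- X → Vantage plays P3 (best of 6, 1, 7, 1); Wexler gets 4.
- Y → Vantage plays P2 (best of 2, 12, 9, 6); Wexler gets 6.
- Z → Vantage plays P3 (best of 7, 3, 13, 3); Wexler gets 12.
Among 5, 14, 4, 6, 12, the best is 14 at W. Subgame-perfect outcome: (P1, W) with payoffs (14, 14).
Now find the simultaneous Nash equilibrium.
Vantage's best replies: V→P3; W→P1; X→P3; Y→P2; Z→P3.
Wexler's best replies: P1→Z; P2→V; P3→Z; P4→Z.
Only (P3, Z) has each player best-responding; Nash payoffs (13, 12).
Vantage earns 14 sequentially versus 13 at the Nash outcome: better off.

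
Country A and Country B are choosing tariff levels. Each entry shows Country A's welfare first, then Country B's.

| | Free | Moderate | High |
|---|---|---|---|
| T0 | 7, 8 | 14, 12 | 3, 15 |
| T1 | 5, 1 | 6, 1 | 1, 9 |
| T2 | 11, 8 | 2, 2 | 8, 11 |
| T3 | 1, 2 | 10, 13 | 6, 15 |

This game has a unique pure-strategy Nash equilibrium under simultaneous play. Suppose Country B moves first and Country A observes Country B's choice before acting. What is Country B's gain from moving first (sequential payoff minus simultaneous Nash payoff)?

1

Country A best-responds to each possible Country B move:
- Free → Country A plays T2 (best of 7, 5, 11, 1); Country B gets 8.
- Moderate → Country A plays T0 (best of 14, 6, 2, 10); Country B gets 12.
- High → Country A plays T2 (best of 3, 1, 8, 6); Country B gets 11.
Country B's induced payoffs are 8, 12, 11, so Country B commits to Moderate. Subgame-perfect outcome: (T0, Moderate) with payoffs (14, 12).
Under simultaneous play:
Country A's best replies: Free→T2; Moderate→T0; High→T2.
Country B's best replies: T0→High; T1→High; T2→High; T3→High.
Only (T2, High) has each player best-responding; Nash payoffs (8, 11).
Country B's commitment gain: 12 − 11 = 1.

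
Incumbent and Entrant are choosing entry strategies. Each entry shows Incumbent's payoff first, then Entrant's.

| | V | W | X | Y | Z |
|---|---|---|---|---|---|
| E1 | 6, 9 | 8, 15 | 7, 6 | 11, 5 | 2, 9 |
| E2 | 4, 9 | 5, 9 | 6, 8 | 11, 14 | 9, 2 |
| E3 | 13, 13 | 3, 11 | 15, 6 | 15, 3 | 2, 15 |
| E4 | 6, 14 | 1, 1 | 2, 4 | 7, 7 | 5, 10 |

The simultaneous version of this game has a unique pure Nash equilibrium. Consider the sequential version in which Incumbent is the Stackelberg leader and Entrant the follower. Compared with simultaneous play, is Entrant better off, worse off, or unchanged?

worse off

Backward induction with Incumbent moving first.
- E1 → Entrant plays W (best of 9, 15, 6, 5, 9); Incumbent gets 8.
- E2 → Entrant plays Y (best of 9, 9, 8, 14, 2); Incumbent gets 11.
- E3 → Entrant plays Z (best of 13, 11, 6, 3, 15); Incumbent gets 2.
- E4 → Entrant plays V (best of 14, 1, 4, 7, 10); Incumbent gets 6.
Maximizing over 8, 11, 2, 6, Incumbent chooses E2. Subgame-perfect outcome: (E2, Y) with payoffs (11, 14).
For the simultaneous game, intersect best replies.
Incumbent's best replies: V→E3; W→E1; X→E3; Y→E3; Z→E2.
Entrant's best replies: E1→W; E2→Y; E3→Z; E4→V.
The unique mutual best reply is (E1, W), giving (8, 15).
Entrant earns 14 sequentially versus 15 at the Nash outcome: worse off.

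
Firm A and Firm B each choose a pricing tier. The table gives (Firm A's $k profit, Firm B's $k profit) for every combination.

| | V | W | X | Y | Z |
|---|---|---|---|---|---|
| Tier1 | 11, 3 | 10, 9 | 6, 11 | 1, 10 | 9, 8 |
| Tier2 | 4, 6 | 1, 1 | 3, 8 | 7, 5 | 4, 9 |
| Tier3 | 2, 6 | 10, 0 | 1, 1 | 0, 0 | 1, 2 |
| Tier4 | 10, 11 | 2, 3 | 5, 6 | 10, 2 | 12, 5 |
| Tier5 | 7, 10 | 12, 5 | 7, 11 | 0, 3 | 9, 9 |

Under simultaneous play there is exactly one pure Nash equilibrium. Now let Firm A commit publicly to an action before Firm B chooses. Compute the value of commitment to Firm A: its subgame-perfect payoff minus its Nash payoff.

3

Work backward from Firm B's decision.
- Tier1 → Firm B plays X (best of 3, 9, 11, 10, 8); Firm A gets 6.
- Tier2 → Firm B plays Z (best of 6, 1, 8, 5, 9); Firm A gets 4.
- Tier3 → Firm B plays V (best of 6, 0, 1, 0, 2); Firm A gets 2.
- Tier4 → Firm B plays V (best of 11, 3, 6, 2, 5); Firm A gets 10.
- Tier5 → Firm B plays X (best of 10, 5, 11, 3, 9); Firm A gets 7.
Firm A's induced payoffs are 6, 4, 2, 10, 7, so Firm A commits to Tier4. Subgame-perfect outcome: (Tier4, V) with payoffs (10, 11).
Now find the simultaneous Nash equilibrium.
Firm A's best replies: V→Tier1; W→Tier5; X→Tier5; Y→Tier4; Z→Tier4.
Firm B's best replies: Tier1→X; Tier2→Z; Tier3→V; Tier4→V; Tier5→X.
Only (Tier5, X) has each player best-responding; Nash payoffs (7, 11).
Firm A's commitment gain: 10 − 7 = 3.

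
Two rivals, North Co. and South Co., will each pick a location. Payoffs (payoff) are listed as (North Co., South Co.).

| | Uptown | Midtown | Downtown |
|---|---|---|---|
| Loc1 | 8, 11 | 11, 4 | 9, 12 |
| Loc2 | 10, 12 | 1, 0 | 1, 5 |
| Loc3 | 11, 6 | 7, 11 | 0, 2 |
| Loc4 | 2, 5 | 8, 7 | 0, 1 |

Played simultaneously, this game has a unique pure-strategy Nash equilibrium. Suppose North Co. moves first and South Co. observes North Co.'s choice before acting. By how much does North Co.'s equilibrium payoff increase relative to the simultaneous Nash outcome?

Work backward from South Co.'s decision.
- Loc1: South Co. compares 11, 4, 12 and picks Downtown; North Co. would get 9.
- Loc2: South Co. compares 12, 0, 5 and picks Uptown; North Co. would get 10.
- Loc3: South Co. compares 6, 11, 2 and picks Midtown; North Co. would get 7.
- Loc4: South Co. compares 5, 7, 1 and picks Midtown; North Co. would get 8.
North Co.'s induced payoffs are 9, 10, 7, 8, so North Co. commits to Loc2. Subgame-perfect outcome: (Loc2, Uptown) with payoffs (10, 12).
For the simultaneous game, intersect best replies.
North Co.'s best replies: Uptown→Loc3; Midtown→Loc1; Downtown→Loc1.
South Co.'s best replies: Loc1→Downtown; Loc2→Uptown; Loc3→Midtown; Loc4→Midtown.
The unique mutual best reply is (Loc1, Downtown), giving (9, 12).
North Co.'s commitment gain: 10 − 9 = 1.

1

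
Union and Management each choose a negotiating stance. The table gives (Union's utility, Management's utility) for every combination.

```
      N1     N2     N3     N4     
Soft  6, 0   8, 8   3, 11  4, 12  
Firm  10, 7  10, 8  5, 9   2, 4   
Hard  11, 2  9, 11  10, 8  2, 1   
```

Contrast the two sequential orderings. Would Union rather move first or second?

If Union leads: Management's best replies are Soft→N4, Firm→N3, Hard→N2; Union's induced payoffs 4, 5, 9; outcome (Hard, N2), payoffs (9, 11).
If Management leads: Union's best replies are N1→Hard, N2→Firm, N3→Hard, N4→Soft; Management's induced payoffs 2, 8, 8, 12; outcome (Soft, N4), payoffs (4, 12).
Union gets 9 moving first and 4 moving second, so Union prefers to move first.

first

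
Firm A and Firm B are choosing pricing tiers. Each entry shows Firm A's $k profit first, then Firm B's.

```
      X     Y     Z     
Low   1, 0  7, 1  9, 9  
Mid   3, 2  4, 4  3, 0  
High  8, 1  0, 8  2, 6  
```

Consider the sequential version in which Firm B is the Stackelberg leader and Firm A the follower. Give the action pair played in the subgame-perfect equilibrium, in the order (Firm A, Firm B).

(Low, Z)

Work backward from Firm A's decision.
- X → Firm A plays High (best of 1, 3, 8); Firm B gets 1.
- Y → Firm A plays Low (best of 7, 4, 0); Firm B gets 1.
- Z → Firm A plays Low (best of 9, 3, 2); Firm B gets 9.
Maximizing over 1, 1, 9, Firm B chooses Z. Subgame-perfect outcome: (Low, Z) with payoffs (9, 9).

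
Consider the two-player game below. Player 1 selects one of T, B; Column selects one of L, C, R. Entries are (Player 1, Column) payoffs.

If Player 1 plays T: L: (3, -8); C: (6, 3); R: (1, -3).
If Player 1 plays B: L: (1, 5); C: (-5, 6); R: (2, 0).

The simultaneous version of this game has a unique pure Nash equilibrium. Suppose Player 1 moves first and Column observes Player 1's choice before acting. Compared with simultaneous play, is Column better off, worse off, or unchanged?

unchanged

Column best-responds to each possible Player 1 move:
- T: BR = C, leader payoff 6.
- B: BR = C, leader payoff -5.
Among 6, -5, the best is 6 at T. Subgame-perfect outcome: (T, C) with payoffs (6, 3).
Now find the simultaneous Nash equilibrium.
Player 1's best replies: L→T; C→T; R→B.
Column's best replies: T→C; B→C.
Only (T, C) has each player best-responding; Nash payoffs (6, 3).
Column earns 3 sequentially versus 3 at the Nash outcome: unchanged.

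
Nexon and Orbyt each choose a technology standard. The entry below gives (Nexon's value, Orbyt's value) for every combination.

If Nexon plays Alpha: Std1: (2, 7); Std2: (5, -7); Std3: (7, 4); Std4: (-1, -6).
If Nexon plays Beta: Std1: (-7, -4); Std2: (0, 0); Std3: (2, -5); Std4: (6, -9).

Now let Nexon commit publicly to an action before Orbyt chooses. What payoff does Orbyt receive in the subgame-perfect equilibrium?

Solve by backward induction (Nexon leads).
- Alpha: Orbyt compares 7, -7, 4, -6 and picks Std1; Nexon would get 2.
- Beta: Orbyt compares -4, 0, -5, -9 and picks Std2; Nexon would get 0.
Maximizing over 2, 0, Nexon chooses Alpha. Subgame-perfect outcome: (Alpha, Std1) with payoffs (2, 7).

7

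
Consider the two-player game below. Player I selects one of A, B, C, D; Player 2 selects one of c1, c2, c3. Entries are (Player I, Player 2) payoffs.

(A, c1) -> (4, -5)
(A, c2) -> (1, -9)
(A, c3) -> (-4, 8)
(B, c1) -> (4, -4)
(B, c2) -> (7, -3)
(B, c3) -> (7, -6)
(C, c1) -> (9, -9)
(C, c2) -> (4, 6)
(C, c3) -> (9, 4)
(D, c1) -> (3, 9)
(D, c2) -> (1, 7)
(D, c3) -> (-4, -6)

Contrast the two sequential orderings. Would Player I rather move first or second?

second

If Player I leads: Player 2's best replies are A→c3, B→c2, C→c2, D→c1; Player I's induced payoffs -4, 7, 4, 3; outcome (B, c2), payoffs (7, -3).
If Player 2 leads: Player I's best replies are c1→C, c2→B, c3→C; Player 2's induced payoffs -9, -3, 4; outcome (C, c3), payoffs (9, 4).
Player I gets 7 moving first and 9 moving second, so Player I prefers to move second.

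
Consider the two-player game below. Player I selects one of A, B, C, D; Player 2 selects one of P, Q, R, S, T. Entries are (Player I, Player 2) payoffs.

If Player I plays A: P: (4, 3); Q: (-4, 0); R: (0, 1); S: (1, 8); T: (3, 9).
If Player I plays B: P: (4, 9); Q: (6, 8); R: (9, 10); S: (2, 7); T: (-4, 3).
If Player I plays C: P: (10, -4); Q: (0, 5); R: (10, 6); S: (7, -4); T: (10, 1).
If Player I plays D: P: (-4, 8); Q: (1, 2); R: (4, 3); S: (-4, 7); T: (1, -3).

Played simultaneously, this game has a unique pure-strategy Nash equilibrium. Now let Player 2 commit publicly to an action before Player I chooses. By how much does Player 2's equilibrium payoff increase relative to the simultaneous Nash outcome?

2

Solve by backward induction (Player 2 leads).
- P → Player I plays C (best of 4, 4, 10, -4); Player 2 gets -4.
- Q → Player I plays B (best of -4, 6, 0, 1); Player 2 gets 8.
- R → Player I plays C (best of 0, 9, 10, 4); Player 2 gets 6.
- S → Player I plays C (best of 1, 2, 7, -4); Player 2 gets -4.
- T → Player I plays C (best of 3, -4, 10, 1); Player 2 gets 1.
Maximizing over -4, 8, 6, -4, 1, Player 2 chooses Q. Subgame-perfect outcome: (B, Q) with payoffs (6, 8).
Now find the simultaneous Nash equilibrium.
Player I's best replies: P→C; Q→B; R→C; S→C; T→C.
Player 2's best replies: A→T; B→R; C→R; D→P.
Only (C, R) has each player best-responding; Nash payoffs (10, 6).
Player 2's commitment gain: 8 − 6 = 2.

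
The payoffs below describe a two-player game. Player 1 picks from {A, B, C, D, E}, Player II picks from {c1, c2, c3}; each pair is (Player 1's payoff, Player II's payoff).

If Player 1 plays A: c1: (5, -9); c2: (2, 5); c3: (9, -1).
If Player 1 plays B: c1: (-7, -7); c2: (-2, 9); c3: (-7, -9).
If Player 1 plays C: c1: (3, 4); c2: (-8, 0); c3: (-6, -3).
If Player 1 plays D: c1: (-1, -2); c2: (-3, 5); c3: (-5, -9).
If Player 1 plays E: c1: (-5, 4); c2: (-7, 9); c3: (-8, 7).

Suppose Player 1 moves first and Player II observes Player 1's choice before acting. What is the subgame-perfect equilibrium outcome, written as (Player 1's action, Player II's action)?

(C, c1)

Solve by backward induction (Player 1 leads).
- A: BR = c2, leader payoff 2.
- B: BR = c2, leader payoff -2.
- C: BR = c1, leader payoff 3.
- D: BR = c2, leader payoff -3.
- E: BR = c2, leader payoff -7.
Player 1's induced payoffs are 2, -2, 3, -3, -7, so Player 1 commits to C. Subgame-perfect outcome: (C, c1) with payoffs (3, 4).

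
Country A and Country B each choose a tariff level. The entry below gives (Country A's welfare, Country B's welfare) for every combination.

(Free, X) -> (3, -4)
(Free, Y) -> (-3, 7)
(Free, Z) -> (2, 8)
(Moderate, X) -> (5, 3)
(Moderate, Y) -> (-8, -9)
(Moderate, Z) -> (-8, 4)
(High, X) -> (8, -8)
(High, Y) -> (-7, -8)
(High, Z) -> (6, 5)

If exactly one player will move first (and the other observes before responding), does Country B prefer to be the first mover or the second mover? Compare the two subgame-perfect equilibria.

If Country A leads: Country B's best replies are Free→Z, Moderate→Z, High→Z; Country A's induced payoffs 2, -8, 6; outcome (High, Z), payoffs (6, 5).
If Country B leads: Country A's best replies are X→High, Y→Free, Z→High; Country B's induced payoffs -8, 7, 5; outcome (Free, Y), payoffs (-3, 7).
Country B gets 7 moving first and 5 moving second, so Country B prefers to move first.

first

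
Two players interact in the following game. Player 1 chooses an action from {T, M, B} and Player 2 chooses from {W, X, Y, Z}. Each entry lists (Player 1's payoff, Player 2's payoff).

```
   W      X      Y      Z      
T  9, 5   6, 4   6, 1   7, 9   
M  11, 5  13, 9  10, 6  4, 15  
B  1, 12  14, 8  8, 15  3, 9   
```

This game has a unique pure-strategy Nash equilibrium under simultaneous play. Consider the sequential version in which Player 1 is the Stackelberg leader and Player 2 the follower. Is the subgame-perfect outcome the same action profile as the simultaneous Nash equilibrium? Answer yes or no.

Work backward from Player 2's decision.
- T: BR = Z, leader payoff 7.
- M: BR = Z, leader payoff 4.
- B: BR = Y, leader payoff 8.
Among 7, 4, 8, the best is 8 at B. Subgame-perfect outcome: (B, Y) with payoffs (8, 15).
Under simultaneous play:
Player 1's best replies: W→M; X→B; Y→M; Z→T.
Player 2's best replies: T→Z; M→Z; B→Y.
The unique mutual best reply is (T, Z), giving (7, 9).
Sequential outcome (B, Y) differs from the Nash profile (T, Z).

no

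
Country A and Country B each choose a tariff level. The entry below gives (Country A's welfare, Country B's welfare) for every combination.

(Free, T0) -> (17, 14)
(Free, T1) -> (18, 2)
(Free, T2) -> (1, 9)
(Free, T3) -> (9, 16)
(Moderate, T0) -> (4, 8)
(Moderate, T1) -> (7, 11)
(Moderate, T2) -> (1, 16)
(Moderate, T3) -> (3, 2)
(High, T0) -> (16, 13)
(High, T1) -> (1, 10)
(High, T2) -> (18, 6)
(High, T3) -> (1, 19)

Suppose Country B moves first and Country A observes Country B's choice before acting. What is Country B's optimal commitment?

Solve by backward induction (Country B leads).
- T0: Country A compares 17, 4, 16 and picks Free; Country B would get 14.
- T1: Country A compares 18, 7, 1 and picks Free; Country B would get 2.
- T2: Country A compares 1, 1, 18 and picks High; Country B would get 6.
- T3: Country A compares 9, 3, 1 and picks Free; Country B would get 16.
Maximizing over 14, 2, 6, 16, Country B chooses T3. Subgame-perfect outcome: (Free, T3) with payoffs (9, 16).

T3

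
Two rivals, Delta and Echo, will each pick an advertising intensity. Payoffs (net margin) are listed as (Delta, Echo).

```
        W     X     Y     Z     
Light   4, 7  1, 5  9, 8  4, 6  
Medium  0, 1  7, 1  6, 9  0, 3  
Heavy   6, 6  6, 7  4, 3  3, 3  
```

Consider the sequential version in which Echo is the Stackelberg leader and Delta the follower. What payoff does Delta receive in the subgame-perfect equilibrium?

Solve by backward induction (Echo leads).
- W: BR = Heavy, leader payoff 6.
- X: BR = Medium, leader payoff 1.
- Y: BR = Light, leader payoff 8.
- Z: BR = Light, leader payoff 6.
Among 6, 1, 8, 6, the best is 8 at Y. Subgame-perfect outcome: (Light, Y) with payoffs (9, 8).

9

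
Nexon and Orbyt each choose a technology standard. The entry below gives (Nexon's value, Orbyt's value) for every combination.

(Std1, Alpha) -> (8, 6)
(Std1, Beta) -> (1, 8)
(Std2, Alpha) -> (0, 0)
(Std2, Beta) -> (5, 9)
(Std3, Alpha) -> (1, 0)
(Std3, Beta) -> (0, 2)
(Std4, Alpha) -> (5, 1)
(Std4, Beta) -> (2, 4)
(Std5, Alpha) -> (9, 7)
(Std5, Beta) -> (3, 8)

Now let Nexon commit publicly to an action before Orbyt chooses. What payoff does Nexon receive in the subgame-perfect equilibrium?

Solve by backward induction (Nexon leads).
- Std1 → Orbyt plays Beta (best of 6, 8); Nexon gets 1.
- Std2 → Orbyt plays Beta (best of 0, 9); Nexon gets 5.
- Std3 → Orbyt plays Beta (best of 0, 2); Nexon gets 0.
- Std4 → Orbyt plays Beta (best of 1, 4); Nexon gets 2.
- Std5 → Orbyt plays Beta (best of 7, 8); Nexon gets 3.
Nexon's induced payoffs are 1, 5, 0, 2, 3, so Nexon commits to Std2. Subgame-perfect outcome: (Std2, Beta) with payoffs (5, 9).

5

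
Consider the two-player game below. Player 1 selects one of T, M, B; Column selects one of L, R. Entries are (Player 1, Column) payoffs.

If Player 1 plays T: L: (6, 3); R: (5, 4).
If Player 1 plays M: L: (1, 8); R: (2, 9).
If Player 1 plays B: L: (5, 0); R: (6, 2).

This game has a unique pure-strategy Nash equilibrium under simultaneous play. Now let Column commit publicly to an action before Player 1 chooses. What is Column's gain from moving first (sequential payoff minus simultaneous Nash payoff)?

Player 1 best-responds to each possible Column move:
- L: Player 1 compares 6, 1, 5 and picks T; Column would get 3.
- R: Player 1 compares 5, 2, 6 and picks B; Column would get 2.
Maximizing over 3, 2, Column chooses L. Subgame-perfect outcome: (T, L) with payoffs (6, 3).
For the simultaneous game, intersect best replies.
Player 1's best replies: L→T; R→B.
Column's best replies: T→R; M→R; B→R.
Only (B, R) has each player best-responding; Nash payoffs (6, 2).
Column's commitment gain: 3 − 2 = 1.

1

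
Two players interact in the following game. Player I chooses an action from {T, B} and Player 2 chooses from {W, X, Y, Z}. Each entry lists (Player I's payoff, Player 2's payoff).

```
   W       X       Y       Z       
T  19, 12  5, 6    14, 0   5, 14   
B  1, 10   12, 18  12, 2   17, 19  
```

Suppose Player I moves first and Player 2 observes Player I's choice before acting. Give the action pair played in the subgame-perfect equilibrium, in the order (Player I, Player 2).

(B, Z)

Work backward from Player 2's decision.
- T → Player 2 plays Z (best of 12, 6, 0, 14); Player I gets 5.
- B → Player 2 plays Z (best of 10, 18, 2, 19); Player I gets 17.
Among 5, 17, the best is 17 at B. Subgame-perfect outcome: (B, Z) with payoffs (17, 19).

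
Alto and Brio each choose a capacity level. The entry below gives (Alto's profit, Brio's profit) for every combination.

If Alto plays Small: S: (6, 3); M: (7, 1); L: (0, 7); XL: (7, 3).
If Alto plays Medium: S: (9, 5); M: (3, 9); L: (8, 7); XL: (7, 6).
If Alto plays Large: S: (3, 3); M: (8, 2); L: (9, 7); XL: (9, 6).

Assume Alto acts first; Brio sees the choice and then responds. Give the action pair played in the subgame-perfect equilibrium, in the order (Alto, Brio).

(Large, L)

Work backward from Brio's decision.
- Small: Brio compares 3, 1, 7, 3 and picks L; Alto would get 0.
- Medium: Brio compares 5, 9, 7, 6 and picks M; Alto would get 3.
- Large: Brio compares 3, 2, 7, 6 and picks L; Alto would get 9.
Alto's induced payoffs are 0, 3, 9, so Alto commits to Large. Subgame-perfect outcome: (Large, L) with payoffs (9, 7).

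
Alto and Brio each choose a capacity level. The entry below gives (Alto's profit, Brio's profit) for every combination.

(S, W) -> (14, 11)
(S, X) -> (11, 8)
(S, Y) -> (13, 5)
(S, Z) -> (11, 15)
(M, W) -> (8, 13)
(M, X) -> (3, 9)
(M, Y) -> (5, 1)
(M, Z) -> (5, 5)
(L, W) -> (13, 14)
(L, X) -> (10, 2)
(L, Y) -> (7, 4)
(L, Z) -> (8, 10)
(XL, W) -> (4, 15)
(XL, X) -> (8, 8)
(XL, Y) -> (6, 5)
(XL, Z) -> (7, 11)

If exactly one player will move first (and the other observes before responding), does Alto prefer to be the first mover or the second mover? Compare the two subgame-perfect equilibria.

If Alto leads: Brio's best replies are S→Z, M→W, L→W, XL→W; Alto's induced payoffs 11, 8, 13, 4; outcome (L, W), payoffs (13, 14).
If Brio leads: Alto's best replies are W→S, X→S, Y→S, Z→S; Brio's induced payoffs 11, 8, 5, 15; outcome (S, Z), payoffs (11, 15).
Alto gets 13 moving first and 11 moving second, so Alto prefers to move first.

first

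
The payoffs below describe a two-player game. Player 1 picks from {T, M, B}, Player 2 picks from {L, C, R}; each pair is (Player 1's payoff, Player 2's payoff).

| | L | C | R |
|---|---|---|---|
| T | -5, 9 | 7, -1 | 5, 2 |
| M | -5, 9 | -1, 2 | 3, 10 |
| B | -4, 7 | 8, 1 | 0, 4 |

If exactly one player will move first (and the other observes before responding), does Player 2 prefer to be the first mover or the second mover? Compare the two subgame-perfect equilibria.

second

If Player 1 leads: Player 2's best replies are T→L, M→R, B→L; Player 1's induced payoffs -5, 3, -4; outcome (M, R), payoffs (3, 10).
If Player 2 leads: Player 1's best replies are L→B, C→B, R→T; Player 2's induced payoffs 7, 1, 2; outcome (B, L), payoffs (-4, 7).
Player 2 gets 7 moving first and 10 moving second, so Player 2 prefers to move second.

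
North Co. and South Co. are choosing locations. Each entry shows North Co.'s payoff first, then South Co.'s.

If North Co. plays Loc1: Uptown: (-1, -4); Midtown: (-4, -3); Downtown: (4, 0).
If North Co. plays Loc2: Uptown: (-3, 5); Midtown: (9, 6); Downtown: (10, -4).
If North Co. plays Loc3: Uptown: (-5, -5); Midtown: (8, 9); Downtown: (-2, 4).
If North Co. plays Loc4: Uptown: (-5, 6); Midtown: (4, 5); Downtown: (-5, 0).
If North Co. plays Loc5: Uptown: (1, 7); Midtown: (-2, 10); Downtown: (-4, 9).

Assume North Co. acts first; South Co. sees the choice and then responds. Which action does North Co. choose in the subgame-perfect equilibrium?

Loc2

South Co. best-responds to each possible North Co. move:
- Loc1 → South Co. plays Downtown (best of -4, -3, 0); North Co. gets 4.
- Loc2 → South Co. plays Midtown (best of 5, 6, -4); North Co. gets 9.
- Loc3 → South Co. plays Midtown (best of -5, 9, 4); North Co. gets 8.
- Loc4 → South Co. plays Uptown (best of 6, 5, 0); North Co. gets -5.
- Loc5 → South Co. plays Midtown (best of 7, 10, 9); North Co. gets -2.
Maximizing over 4, 9, 8, -5, -2, North Co. chooses Loc2. Subgame-perfect outcome: (Loc2, Midtown) with payoffs (9, 6).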